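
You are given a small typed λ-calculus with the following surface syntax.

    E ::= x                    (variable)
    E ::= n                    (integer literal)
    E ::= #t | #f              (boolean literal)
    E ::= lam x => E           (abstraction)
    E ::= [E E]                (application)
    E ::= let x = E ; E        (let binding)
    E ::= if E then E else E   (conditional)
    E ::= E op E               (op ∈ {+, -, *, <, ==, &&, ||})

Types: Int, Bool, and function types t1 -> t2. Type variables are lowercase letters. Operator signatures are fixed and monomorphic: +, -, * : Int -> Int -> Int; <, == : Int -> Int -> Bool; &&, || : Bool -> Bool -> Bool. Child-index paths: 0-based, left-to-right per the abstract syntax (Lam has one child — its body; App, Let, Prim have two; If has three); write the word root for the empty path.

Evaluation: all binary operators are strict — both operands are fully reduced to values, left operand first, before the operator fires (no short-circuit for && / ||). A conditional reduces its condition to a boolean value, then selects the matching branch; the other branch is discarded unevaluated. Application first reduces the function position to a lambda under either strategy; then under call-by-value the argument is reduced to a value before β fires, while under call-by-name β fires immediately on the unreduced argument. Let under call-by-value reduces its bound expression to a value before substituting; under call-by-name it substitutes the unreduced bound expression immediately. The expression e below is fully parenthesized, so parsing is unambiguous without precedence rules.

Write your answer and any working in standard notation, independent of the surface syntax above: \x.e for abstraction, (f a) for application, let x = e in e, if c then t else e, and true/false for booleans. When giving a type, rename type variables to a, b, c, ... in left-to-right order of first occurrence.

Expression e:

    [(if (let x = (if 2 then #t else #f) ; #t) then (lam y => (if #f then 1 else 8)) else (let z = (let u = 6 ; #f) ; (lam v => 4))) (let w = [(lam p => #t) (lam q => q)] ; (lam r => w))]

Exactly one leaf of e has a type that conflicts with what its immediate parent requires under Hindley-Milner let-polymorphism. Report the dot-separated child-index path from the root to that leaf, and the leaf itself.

Answer: 0.0.0.0 : 2

Working:
  unify Int ~ Bool
  FAIL: mismatch Int ~ Bool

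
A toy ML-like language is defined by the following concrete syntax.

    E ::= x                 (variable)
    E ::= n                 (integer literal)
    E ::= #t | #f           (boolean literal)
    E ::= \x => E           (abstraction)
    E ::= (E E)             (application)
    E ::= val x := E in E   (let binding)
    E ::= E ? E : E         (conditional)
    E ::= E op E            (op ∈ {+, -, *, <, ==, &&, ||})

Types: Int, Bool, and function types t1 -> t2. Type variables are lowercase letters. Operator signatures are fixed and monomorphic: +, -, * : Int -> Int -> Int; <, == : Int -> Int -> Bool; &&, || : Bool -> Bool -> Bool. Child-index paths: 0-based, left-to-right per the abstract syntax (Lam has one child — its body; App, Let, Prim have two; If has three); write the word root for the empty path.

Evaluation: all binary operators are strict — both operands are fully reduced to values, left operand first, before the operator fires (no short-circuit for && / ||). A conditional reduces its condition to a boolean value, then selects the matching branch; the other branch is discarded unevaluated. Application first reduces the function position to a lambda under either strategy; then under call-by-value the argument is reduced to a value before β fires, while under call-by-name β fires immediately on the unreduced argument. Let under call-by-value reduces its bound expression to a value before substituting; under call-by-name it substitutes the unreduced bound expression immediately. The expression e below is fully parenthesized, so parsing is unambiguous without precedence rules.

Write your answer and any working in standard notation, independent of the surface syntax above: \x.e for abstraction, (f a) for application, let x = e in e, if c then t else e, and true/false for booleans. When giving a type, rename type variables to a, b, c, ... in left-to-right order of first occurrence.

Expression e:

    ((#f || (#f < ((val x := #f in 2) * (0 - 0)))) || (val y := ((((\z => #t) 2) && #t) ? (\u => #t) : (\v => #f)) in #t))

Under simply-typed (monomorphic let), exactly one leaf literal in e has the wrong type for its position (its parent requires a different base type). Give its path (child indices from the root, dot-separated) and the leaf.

Trace:
  unify Bool ~ Bool
  unify Bool ~ Int
  FAIL: mismatch Bool ~ Int

Answer: 0.1.0 : false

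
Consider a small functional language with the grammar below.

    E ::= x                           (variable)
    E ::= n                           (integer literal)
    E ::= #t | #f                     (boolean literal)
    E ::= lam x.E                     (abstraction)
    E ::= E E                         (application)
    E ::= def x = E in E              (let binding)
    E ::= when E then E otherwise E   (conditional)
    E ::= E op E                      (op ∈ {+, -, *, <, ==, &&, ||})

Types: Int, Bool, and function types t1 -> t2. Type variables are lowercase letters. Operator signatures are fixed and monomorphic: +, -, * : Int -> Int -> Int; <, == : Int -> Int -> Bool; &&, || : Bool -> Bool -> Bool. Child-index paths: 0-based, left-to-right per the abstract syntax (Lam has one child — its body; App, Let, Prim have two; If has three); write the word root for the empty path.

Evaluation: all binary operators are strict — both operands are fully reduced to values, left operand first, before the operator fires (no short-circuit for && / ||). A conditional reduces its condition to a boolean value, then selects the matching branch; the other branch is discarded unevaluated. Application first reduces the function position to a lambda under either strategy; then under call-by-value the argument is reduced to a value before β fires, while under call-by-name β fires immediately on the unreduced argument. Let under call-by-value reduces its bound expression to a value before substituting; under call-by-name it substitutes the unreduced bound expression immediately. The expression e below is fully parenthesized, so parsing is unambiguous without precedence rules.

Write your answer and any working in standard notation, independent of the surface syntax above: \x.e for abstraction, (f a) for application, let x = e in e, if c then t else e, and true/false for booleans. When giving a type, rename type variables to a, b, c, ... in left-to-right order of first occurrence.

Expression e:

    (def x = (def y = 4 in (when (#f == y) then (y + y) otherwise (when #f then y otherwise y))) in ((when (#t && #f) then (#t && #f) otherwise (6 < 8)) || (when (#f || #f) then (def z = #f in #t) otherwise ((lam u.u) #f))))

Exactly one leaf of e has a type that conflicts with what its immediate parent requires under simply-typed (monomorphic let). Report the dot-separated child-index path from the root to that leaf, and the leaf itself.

Trace:
let y : Int
  unify Bool ~ Int
  FAIL: mismatch Bool ~ Int

Answer: 0.1.0.0 : false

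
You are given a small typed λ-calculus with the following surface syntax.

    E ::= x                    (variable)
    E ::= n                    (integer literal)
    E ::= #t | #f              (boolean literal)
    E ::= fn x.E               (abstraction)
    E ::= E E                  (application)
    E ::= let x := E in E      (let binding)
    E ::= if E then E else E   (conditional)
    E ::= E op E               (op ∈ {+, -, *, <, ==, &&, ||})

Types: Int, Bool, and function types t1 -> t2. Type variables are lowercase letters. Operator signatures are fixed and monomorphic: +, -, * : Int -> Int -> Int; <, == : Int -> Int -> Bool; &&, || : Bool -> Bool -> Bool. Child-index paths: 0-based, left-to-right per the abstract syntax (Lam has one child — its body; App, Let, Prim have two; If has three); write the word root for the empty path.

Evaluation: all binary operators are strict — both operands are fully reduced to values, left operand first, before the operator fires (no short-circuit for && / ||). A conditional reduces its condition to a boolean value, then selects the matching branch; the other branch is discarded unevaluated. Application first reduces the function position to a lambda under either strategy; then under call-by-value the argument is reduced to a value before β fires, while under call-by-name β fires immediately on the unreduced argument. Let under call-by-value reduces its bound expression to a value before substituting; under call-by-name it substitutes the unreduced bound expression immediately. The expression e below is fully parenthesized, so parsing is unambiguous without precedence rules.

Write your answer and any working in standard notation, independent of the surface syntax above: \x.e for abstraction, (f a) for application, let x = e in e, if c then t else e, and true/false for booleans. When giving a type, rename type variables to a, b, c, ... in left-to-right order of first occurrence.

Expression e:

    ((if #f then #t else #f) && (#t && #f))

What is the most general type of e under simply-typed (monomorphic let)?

Working:
  unify Bool ~ Bool
  unify Bool ~ Bool
  unify Bool ~ Bool
  unify Bool ~ Bool
  unify Bool ~ Bool
  unify Bool ~ Bool

Answer: Bool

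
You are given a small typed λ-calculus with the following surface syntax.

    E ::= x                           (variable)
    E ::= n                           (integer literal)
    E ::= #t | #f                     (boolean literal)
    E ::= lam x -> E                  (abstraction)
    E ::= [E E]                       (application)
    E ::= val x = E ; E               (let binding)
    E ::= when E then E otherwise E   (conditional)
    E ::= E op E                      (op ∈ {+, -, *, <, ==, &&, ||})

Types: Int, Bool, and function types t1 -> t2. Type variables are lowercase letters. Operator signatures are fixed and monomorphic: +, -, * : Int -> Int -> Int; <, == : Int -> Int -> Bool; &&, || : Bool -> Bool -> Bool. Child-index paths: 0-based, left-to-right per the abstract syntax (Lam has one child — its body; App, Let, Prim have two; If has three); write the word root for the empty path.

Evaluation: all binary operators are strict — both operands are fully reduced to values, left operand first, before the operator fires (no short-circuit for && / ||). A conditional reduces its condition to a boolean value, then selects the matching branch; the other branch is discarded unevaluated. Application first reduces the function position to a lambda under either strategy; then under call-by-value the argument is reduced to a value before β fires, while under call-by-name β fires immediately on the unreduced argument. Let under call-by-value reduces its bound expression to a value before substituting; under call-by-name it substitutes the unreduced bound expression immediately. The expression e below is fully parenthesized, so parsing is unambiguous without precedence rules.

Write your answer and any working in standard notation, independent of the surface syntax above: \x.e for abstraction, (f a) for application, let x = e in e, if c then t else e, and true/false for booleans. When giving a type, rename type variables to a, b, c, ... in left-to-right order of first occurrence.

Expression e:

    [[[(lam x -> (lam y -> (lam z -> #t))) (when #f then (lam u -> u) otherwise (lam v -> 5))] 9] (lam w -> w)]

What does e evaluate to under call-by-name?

Trace:
step 0: ((((\x.(\y.(\z.true))) (if false then (\u.u) else (\v.5))) 9) (\w.w))
step 1: [beta@0.0] (((\y.(\z.true)) 9) (\w.w))
step 2: [beta@0] ((\z.true) (\w.w))
step 3: [beta@root] true

Answer: true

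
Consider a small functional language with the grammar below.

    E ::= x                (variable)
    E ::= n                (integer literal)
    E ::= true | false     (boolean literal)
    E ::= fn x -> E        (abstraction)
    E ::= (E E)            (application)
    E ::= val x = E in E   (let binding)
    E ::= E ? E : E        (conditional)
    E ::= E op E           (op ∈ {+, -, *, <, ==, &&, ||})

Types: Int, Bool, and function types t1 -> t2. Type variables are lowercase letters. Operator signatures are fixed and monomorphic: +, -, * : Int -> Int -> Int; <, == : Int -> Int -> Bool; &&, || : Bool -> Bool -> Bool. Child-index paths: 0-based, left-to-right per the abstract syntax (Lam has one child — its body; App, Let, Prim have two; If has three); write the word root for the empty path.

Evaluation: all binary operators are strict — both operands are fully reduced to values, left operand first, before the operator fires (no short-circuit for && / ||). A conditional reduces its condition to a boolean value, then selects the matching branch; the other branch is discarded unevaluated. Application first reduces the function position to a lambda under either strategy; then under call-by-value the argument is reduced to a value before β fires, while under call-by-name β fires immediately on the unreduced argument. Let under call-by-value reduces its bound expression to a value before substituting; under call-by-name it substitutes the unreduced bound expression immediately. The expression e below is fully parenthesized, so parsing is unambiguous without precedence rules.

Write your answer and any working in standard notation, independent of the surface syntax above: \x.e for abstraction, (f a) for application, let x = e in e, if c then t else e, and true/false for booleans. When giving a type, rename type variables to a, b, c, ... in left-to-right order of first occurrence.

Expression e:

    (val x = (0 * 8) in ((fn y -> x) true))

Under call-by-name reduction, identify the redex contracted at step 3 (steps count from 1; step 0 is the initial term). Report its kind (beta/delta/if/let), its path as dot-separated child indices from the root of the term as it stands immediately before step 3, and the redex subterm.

Answer: delta at root : (0 * 8)

Working:
step 0: (let x = (0 * 8) in ((\y.x) true))
step 1: [let@root] ((\y.(0 * 8)) true)
step 2: [beta@root] (0 * 8)
step 3: [delta@root] 0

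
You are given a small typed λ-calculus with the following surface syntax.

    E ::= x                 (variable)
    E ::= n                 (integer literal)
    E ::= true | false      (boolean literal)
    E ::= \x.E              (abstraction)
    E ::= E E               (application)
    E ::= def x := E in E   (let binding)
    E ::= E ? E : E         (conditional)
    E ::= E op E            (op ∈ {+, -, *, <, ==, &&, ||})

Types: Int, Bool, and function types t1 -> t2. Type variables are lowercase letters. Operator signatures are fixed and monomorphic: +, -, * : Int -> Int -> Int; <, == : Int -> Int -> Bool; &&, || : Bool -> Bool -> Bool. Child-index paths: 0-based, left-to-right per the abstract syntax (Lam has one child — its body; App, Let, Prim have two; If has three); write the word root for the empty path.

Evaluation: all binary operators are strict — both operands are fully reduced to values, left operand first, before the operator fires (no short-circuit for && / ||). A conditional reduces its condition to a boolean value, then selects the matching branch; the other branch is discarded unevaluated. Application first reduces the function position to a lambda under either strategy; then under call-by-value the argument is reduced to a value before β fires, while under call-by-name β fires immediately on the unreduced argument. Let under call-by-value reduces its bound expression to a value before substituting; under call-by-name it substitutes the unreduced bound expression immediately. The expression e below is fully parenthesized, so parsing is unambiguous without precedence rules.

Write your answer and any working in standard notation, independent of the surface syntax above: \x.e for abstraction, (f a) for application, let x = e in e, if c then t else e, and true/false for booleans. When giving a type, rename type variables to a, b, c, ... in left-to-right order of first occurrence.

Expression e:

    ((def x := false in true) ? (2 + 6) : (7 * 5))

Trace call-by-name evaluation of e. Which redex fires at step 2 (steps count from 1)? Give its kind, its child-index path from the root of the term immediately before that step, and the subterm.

Trace:
step 0: (if (let x = false in true) then (2 + 6) else (7 * 5))
step 1: [let@0] (if true then (2 + 6) else (7 * 5))
step 2: [if@root] (2 + 6)

Answer: if at root : (if true then (2 + 6) else (7 * 5))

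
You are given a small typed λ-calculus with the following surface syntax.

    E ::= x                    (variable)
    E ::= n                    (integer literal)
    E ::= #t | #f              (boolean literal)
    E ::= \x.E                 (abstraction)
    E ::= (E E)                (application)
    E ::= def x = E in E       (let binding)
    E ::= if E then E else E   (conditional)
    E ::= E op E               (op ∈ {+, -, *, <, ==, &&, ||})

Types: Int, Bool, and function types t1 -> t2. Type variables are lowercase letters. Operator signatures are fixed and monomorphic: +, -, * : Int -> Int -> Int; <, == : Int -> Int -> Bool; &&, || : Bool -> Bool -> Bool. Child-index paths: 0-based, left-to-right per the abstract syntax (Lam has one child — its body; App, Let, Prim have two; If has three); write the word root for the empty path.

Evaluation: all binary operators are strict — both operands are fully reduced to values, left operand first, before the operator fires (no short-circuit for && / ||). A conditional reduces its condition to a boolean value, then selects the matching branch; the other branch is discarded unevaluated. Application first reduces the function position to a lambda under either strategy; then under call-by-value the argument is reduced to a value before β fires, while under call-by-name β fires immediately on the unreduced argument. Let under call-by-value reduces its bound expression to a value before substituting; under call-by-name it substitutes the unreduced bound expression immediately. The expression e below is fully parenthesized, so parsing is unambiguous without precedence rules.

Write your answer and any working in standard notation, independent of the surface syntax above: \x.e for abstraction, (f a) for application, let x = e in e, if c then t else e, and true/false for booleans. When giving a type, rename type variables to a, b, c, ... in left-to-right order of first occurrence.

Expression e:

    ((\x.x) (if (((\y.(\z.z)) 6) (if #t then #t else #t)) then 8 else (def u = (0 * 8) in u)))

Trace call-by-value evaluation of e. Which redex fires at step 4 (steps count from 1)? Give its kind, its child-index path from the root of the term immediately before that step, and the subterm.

Derivation:
step 0: ((\x.x) (if (((\y.(\z.z)) 6) (if true then true else true)) then 8 else (let u = (0 * 8) in u)))
step 1: [beta@1.0.0] ((\x.x) (if ((\z.z) (if true then true else true)) then 8 else (let u = (0 * 8) in u)))
step 2: [if@1.0.1] ((\x.x) (if ((\z.z) true) then 8 else (let u = (0 * 8) in u)))
step 3: [beta@1.0] ((\x.x) (if true then 8 else (let u = (0 * 8) in u)))
step 4: [if@1] ((\x.x) 8)

Answer: if at 1 : (if true then 8 else (let u = (0 * 8) in u))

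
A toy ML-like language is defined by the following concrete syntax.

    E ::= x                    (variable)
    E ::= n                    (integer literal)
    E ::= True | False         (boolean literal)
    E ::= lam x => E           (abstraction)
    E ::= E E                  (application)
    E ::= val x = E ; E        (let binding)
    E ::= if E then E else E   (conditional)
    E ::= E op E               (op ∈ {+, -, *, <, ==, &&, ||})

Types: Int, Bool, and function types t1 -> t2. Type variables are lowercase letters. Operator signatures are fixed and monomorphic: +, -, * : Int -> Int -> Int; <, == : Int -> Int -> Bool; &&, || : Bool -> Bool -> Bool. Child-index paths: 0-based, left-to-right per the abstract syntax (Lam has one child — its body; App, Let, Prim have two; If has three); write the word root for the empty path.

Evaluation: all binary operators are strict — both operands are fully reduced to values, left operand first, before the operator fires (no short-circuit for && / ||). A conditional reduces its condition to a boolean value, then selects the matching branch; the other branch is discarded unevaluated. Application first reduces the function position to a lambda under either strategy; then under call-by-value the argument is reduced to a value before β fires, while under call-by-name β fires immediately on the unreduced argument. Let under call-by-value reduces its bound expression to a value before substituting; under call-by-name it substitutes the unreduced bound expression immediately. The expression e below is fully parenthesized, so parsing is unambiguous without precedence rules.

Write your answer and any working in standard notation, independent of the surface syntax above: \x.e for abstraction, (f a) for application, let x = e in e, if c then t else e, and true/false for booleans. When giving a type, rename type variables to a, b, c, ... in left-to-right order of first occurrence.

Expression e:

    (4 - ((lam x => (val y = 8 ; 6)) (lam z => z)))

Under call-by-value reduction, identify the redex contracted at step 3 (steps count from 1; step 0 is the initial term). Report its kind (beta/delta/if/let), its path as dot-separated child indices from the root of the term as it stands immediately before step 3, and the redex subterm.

Answer: delta at root : (4 - 6)

Working:
step 0: (4 - ((\x.(let y = 8 in 6)) (\z.z)))
step 1: [beta@1] (4 - (let y = 8 in 6))
step 2: [let@1] (4 - 6)
step 3: [delta@root] -2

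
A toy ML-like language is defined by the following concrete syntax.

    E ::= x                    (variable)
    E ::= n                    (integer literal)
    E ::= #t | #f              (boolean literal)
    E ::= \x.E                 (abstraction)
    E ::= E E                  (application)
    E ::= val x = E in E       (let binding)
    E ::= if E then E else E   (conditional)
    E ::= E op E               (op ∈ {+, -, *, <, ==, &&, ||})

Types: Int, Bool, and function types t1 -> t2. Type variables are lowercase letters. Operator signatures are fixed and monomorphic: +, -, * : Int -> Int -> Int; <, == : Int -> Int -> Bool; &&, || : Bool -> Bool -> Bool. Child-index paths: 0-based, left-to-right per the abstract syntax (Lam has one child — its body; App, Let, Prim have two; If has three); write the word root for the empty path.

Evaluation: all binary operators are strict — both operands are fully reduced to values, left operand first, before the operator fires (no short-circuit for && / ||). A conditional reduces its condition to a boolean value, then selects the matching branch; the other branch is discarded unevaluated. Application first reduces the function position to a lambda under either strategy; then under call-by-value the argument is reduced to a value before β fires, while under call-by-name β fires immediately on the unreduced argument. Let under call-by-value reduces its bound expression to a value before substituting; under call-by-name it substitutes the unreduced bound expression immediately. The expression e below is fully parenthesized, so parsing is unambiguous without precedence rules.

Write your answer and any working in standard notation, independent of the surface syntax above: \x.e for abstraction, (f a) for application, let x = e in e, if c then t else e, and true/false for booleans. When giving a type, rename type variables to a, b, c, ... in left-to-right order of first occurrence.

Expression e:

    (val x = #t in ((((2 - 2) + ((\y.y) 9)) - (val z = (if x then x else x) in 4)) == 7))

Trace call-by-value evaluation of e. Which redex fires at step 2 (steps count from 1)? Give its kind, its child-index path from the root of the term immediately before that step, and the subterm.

Trace:
step 0: (let x = true in ((((2 - 2) + ((\y.y) 9)) - (let z = (if x then x else x) in 4)) == 7))
step 1: [let@root] ((((2 - 2) + ((\y.y) 9)) - (let z = (if true then true else true) in 4)) == 7)
step 2: [delta@0.0.0] (((0 + ((\y.y) 9)) - (let z = (if true then true else true) in 4)) == 7)

Answer: delta at 0.0.0 : (2 - 2)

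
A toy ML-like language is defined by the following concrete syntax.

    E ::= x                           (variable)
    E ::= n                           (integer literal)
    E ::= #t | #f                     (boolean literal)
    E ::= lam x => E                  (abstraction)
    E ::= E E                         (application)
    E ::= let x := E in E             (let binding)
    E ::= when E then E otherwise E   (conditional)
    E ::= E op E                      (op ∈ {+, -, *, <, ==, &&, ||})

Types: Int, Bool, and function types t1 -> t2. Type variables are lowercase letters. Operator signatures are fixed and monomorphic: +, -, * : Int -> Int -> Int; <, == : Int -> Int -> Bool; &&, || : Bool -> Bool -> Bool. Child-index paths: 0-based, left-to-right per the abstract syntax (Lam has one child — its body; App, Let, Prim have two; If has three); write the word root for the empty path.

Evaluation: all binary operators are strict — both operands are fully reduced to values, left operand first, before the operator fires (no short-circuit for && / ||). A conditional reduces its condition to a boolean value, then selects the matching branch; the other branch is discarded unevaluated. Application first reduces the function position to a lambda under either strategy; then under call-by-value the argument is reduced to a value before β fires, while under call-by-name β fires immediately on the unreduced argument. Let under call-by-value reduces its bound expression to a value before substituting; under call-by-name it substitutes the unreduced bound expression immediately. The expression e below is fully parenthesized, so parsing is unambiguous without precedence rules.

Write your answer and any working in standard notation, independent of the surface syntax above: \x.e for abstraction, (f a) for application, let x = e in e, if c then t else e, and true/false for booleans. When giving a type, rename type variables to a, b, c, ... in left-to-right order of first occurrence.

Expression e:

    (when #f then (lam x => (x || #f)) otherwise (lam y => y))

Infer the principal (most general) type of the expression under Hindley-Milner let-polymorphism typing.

Trace:
  unify Bool ~ Bool
x : a
  unify a ~ Bool
  unify Bool ~ Bool
\x._ : Bool -> Bool
y : b
\y._ : b -> b
  unify Bool -> Bool ~ b -> b
  unify Bool ~ b
  unify Bool ~ Bool

Answer: Bool -> Bool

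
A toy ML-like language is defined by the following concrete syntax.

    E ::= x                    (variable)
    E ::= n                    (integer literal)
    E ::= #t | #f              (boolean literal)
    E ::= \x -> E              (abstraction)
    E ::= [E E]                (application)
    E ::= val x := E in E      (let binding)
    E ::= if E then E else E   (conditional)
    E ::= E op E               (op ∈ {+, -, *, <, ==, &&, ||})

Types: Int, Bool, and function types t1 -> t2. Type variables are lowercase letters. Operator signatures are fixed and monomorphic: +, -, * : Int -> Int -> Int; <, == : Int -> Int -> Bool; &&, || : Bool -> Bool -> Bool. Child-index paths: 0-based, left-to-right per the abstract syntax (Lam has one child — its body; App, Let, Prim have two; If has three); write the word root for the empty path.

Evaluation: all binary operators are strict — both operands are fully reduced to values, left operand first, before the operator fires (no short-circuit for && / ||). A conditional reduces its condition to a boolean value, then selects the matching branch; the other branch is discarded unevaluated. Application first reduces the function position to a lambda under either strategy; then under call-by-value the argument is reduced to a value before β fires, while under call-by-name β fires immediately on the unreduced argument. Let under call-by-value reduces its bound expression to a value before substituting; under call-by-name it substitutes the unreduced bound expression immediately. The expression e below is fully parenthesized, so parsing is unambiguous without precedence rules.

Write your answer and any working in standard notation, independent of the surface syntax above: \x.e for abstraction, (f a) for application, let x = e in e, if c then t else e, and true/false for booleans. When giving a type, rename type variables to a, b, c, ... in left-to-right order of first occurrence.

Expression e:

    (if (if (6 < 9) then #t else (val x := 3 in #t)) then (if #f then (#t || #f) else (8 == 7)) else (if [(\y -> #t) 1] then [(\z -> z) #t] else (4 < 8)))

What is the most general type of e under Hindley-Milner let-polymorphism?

Derivation:
  unify Int ~ Int
  unify Int ~ Int
  unify Bool ~ Bool
let x : Int
  unify Bool ~ Bool
  unify Bool ~ Bool
  unify Bool ~ Bool
  unify Bool ~ Bool
  unify Bool ~ Bool
  unify Int ~ Int
  unify Int ~ Int
  unify Bool ~ Bool
\y._ : a -> Bool
  unify a -> Bool ~ Int -> b
  unify a ~ Int
  unify Bool ~ b
_ _ : Bool
  unify Bool ~ Bool
z : c
\z._ : c -> c
  unify c -> c ~ Bool -> d
  unify c ~ Bool
  unify Bool ~ d
_ _ : Bool
  unify Int ~ Int
  unify Int ~ Int
  unify Bool ~ Bool
  unify Bool ~ Bool

Answer: Bool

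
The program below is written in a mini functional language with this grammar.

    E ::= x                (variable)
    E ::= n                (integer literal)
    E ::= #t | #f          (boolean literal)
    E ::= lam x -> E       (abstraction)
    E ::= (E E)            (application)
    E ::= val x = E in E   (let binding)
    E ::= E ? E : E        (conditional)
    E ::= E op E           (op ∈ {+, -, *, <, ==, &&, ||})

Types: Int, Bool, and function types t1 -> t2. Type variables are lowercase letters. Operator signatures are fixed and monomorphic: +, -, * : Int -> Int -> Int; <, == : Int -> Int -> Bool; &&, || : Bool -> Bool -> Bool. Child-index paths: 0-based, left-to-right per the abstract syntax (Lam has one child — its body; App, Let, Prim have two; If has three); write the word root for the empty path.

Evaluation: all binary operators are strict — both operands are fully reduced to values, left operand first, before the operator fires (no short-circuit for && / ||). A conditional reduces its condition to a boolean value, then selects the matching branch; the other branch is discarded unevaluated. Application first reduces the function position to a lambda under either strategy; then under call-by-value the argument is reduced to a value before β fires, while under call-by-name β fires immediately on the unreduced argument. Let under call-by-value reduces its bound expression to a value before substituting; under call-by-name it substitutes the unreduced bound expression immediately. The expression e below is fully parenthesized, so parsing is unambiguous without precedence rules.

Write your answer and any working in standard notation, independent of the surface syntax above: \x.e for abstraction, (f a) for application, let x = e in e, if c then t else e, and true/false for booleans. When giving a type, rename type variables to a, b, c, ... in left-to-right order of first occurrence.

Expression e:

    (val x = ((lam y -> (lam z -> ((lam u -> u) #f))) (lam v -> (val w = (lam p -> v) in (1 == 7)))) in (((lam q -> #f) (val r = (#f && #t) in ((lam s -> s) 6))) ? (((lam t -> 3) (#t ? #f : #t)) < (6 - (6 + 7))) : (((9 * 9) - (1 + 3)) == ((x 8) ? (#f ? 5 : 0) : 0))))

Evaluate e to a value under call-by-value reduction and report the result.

Trace:
step 0: (let x = ((\y.(\z.((\u.u) false))) (\v.(let w = (\p.v) in (1 == 7)))) in (if ((\q.false) (let r = (false && true) in ((\s.s) 6))) then (((\t.3) (if true then false else true)) < (6 - (6 + 7))) else (((9 * 9) - (1 + 3)) == (if (x 8) then (if false then 5 else 0) else 0))))
step 1: [beta@0] (let x = (\z.((\u.u) false)) in (if ((\q.false) (let r = (false && true) in ((\s.s) 6))) then (((\t.3) (if true then false else true)) < (6 - (6 + 7))) else (((9 * 9) - (1 + 3)) == (if (x 8) then (if false then 5 else 0) else 0))))
step 2: [let@root] (if ((\q.false) (let r = (false && true) in ((\s.s) 6))) then (((\t.3) (if true then false else true)) < (6 - (6 + 7))) else (((9 * 9) - (1 + 3)) == (if ((\z.((\u.u) false)) 8) then (if false then 5 else 0) else 0)))
step 3: [delta@0.1.0] (if ((\q.false) (let r = false in ((\s.s) 6))) then (((\t.3) (if true then false else true)) < (6 - (6 + 7))) else (((9 * 9) - (1 + 3)) == (if ((\z.((\u.u) false)) 8) then (if false then 5 else 0) else 0)))
step 4: [let@0.1] (if ((\q.false) ((\s.s) 6)) then (((\t.3) (if true then false else true)) < (6 - (6 + 7))) else (((9 * 9) - (1 + 3)) == (if ((\z.((\u.u) false)) 8) then (if false then 5 else 0) else 0)))
step 5: [beta@0.1] (if ((\q.false) 6) then (((\t.3) (if true then false else true)) < (6 - (6 + 7))) else (((9 * 9) - (1 + 3)) == (if ((\z.((\u.u) false)) 8) then (if false then 5 else 0) else 0)))
step 6: [beta@0] (if false then (((\t.3) (if true then false else true)) < (6 - (6 + 7))) else (((9 * 9) - (1 + 3)) == (if ((\z.((\u.u) false)) 8) then (if false then 5 else 0) else 0)))
step 7: [if@root] (((9 * 9) - (1 + 3)) == (if ((\z.((\u.u) false)) 8) then (if false then 5 else 0) else 0))
step 8: [delta@0.0] ((81 - (1 + 3)) == (if ((\z.((\u.u) false)) 8) then (if false then 5 else 0) else 0))
step 9: [delta@0.1] ((81 - 4) == (if ((\z.((\u.u) false)) 8) then (if false then 5 else 0) else 0))
step 10: [delta@0] (77 == (if ((\z.((\u.u) false)) 8) then (if false then 5 else 0) else 0))
step 11: [beta@1.0] (77 == (if ((\u.u) false) then (if false then 5 else 0) else 0))
step 12: [beta@1.0] (77 == (if false then (if false then 5 else 0) else 0))
step 13: [if@1] (77 == 0)
step 14: [delta@root] false

Answer: false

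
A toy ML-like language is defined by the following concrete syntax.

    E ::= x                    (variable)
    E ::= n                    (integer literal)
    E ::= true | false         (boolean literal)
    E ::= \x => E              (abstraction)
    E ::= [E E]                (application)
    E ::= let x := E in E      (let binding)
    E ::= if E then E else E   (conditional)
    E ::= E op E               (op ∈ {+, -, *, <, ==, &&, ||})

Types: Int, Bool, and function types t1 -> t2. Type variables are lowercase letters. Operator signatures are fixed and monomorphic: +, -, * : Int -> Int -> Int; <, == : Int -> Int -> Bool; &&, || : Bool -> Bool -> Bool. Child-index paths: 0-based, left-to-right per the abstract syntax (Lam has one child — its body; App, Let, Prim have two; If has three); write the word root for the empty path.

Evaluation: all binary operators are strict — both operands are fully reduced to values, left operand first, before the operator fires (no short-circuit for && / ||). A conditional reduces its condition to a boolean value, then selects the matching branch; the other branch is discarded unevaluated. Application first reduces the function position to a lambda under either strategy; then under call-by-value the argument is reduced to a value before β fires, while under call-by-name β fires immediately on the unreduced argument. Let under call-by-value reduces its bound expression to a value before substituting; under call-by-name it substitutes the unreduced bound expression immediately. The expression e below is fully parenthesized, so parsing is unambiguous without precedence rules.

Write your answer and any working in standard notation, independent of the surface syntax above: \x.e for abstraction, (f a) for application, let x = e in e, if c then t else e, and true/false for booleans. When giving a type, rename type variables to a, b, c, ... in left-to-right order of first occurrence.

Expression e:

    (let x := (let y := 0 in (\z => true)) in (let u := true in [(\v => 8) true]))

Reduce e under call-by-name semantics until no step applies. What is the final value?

Trace:
step 0: (let x = (let y = 0 in (\z.true)) in (let u = true in ((\v.8) true)))
step 1: [let@root] (let u = true in ((\v.8) true))
step 2: [let@root] ((\v.8) true)
step 3: [beta@root] 8

Answer: 8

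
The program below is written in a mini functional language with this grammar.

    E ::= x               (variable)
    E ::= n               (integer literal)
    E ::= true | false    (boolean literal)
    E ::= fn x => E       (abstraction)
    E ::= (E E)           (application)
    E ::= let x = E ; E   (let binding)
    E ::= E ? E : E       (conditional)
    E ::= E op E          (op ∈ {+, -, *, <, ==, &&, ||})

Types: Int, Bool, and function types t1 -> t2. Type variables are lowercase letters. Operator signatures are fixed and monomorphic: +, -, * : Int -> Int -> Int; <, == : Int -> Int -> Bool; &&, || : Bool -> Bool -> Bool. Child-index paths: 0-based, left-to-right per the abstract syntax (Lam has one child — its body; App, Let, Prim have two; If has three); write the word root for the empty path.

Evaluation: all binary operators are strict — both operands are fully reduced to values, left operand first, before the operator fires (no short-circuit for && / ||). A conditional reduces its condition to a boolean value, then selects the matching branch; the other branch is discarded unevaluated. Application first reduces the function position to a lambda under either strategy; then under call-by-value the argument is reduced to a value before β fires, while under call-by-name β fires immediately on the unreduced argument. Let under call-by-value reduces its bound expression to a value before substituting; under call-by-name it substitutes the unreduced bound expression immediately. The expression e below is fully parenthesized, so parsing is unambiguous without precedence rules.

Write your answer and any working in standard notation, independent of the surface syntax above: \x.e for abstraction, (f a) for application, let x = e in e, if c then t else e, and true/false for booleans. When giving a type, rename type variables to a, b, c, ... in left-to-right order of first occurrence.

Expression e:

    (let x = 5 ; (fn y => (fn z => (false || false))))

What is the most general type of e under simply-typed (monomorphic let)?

Trace:
let x : Int
  unify Bool ~ Bool
  unify Bool ~ Bool
\z._ : b -> Bool
\y._ : a -> b -> Bool

Answer: a -> b -> Bool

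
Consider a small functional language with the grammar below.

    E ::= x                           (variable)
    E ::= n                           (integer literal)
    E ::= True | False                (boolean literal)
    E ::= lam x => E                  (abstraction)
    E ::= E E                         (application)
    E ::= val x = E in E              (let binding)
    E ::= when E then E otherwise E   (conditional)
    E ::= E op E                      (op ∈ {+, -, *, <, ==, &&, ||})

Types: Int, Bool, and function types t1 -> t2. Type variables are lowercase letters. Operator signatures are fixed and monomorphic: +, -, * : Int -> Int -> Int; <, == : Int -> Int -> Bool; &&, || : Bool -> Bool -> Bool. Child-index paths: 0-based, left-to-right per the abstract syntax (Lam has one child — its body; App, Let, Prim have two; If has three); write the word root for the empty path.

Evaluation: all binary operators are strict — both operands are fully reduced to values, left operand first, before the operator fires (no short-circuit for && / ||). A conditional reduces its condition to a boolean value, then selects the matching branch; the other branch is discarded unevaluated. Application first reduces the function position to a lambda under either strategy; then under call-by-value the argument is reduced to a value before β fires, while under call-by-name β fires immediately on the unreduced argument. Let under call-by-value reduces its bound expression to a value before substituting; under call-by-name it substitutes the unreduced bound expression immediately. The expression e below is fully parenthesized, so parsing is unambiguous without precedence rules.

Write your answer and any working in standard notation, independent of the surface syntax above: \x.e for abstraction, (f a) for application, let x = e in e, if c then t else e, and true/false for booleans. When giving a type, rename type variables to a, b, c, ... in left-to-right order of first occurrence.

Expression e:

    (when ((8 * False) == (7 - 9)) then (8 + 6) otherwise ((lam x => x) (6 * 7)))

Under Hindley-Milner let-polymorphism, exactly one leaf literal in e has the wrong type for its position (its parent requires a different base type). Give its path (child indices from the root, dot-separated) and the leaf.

Answer: 0.0.1 : false

Trace:
  unify Int ~ Int
  unify Bool ~ Int
  FAIL: mismatch Bool ~ Int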